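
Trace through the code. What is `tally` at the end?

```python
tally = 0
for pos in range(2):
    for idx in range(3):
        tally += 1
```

Let's trace through this code step by step.

Initialize: tally = 0
Entering loop: for pos in range(2):

After execution: tally = 6
6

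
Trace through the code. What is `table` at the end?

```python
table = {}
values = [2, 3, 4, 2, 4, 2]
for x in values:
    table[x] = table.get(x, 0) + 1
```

Let's trace through this code step by step.

Initialize: table = {}
Initialize: values = [2, 3, 4, 2, 4, 2]
Entering loop: for x in values:

After execution: table = {2: 3, 3: 1, 4: 2}
{2: 3, 3: 1, 4: 2}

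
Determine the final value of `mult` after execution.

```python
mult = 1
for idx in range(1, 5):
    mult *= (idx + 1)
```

Let's trace through this code step by step.

Initialize: mult = 1
Entering loop: for idx in range(1, 5):

After execution: mult = 120
120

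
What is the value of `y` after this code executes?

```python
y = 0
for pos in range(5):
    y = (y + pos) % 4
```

Let's trace through this code step by step.

Initialize: y = 0
Entering loop: for pos in range(5):

After execution: y = 2
2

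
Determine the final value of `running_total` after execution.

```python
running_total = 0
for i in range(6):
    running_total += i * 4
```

Let's trace through this code step by step.

Initialize: running_total = 0
Entering loop: for i in range(6):

After execution: running_total = 60
60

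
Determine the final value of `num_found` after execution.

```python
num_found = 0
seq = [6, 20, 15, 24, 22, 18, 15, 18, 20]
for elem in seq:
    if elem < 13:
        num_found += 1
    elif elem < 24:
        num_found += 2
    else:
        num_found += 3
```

Let's trace through this code step by step.

Initialize: num_found = 0
Initialize: seq = [6, 20, 15, 24, 22, 18, 15, 18, 20]
Entering loop: for elem in seq:

After execution: num_found = 18
18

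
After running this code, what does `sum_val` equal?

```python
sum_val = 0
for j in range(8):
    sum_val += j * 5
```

Let's trace through this code step by step.

Initialize: sum_val = 0
Entering loop: for j in range(8):

After execution: sum_val = 140
140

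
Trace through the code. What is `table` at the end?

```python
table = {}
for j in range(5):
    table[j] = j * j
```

Let's trace through this code step by step.

Initialize: table = {}
Entering loop: for j in range(5):

After execution: table = {0: 0, 1: 1, 2: 4, 3: 9, 4: 16}
{0: 0, 1: 1, 2: 4, 3: 9, 4: 16}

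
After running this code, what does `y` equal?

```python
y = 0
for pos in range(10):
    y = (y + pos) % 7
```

Let's trace through this code step by step.

Initialize: y = 0
Entering loop: for pos in range(10):

After execution: y = 3
3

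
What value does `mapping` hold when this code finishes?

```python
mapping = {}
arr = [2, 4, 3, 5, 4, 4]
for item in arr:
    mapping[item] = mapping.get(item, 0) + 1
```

Let's trace through this code step by step.

Initialize: mapping = {}
Initialize: arr = [2, 4, 3, 5, 4, 4]
Entering loop: for item in arr:

After execution: mapping = {2: 1, 4: 3, 3: 1, 5: 1}
{2: 1, 4: 3, 3: 1, 5: 1}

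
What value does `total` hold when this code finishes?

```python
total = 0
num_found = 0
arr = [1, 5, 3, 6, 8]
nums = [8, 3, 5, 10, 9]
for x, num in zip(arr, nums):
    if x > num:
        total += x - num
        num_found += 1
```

Let's trace through this code step by step.

Initialize: total = 0
Initialize: num_found = 0
Initialize: arr = [1, 5, 3, 6, 8]
Initialize: nums = [8, 3, 5, 10, 9]
Entering loop: for x, num in zip(arr, nums):

After execution: total = 2
2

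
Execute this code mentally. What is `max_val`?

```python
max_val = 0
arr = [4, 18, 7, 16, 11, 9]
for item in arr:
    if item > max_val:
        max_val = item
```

Let's trace through this code step by step.

Initialize: max_val = 0
Initialize: arr = [4, 18, 7, 16, 11, 9]
Entering loop: for item in arr:

After execution: max_val = 18
18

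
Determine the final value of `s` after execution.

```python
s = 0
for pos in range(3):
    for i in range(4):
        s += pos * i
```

Let's trace through this code step by step.

Initialize: s = 0
Entering loop: for pos in range(3):

After execution: s = 18
18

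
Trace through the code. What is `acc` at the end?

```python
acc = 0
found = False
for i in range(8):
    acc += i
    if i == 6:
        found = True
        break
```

Let's trace through this code step by step.

Initialize: acc = 0
Initialize: found = False
Entering loop: for i in range(8):

After execution: acc = 21
21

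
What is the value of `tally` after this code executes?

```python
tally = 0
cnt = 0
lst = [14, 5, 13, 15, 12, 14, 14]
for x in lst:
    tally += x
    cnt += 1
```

Let's trace through this code step by step.

Initialize: tally = 0
Initialize: cnt = 0
Initialize: lst = [14, 5, 13, 15, 12, 14, 14]
Entering loop: for x in lst:

After execution: tally = 87
87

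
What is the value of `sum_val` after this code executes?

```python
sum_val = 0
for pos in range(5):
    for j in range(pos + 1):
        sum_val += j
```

Let's trace through this code step by step.

Initialize: sum_val = 0
Entering loop: for pos in range(5):

After execution: sum_val = 20
20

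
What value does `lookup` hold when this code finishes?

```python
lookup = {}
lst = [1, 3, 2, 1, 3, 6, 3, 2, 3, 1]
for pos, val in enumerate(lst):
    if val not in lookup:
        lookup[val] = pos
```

Let's trace through this code step by step.

Initialize: lookup = {}
Initialize: lst = [1, 3, 2, 1, 3, 6, 3, 2, 3, 1]
Entering loop: for pos, val in enumerate(lst):

After execution: lookup = {1: 0, 3: 1, 2: 2, 6: 5}
{1: 0, 3: 1, 2: 2, 6: 5}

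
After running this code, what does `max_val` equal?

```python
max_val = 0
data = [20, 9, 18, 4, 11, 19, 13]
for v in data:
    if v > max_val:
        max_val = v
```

Let's trace through this code step by step.

Initialize: max_val = 0
Initialize: data = [20, 9, 18, 4, 11, 19, 13]
Entering loop: for v in data:

After execution: max_val = 20
20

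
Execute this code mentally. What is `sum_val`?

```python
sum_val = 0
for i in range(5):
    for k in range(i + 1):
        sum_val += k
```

Let's trace through this code step by step.

Initialize: sum_val = 0
Entering loop: for i in range(5):

After execution: sum_val = 20
20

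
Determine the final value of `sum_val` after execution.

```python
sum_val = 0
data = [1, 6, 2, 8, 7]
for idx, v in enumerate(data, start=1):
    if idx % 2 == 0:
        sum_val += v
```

Let's trace through this code step by step.

Initialize: sum_val = 0
Initialize: data = [1, 6, 2, 8, 7]
Entering loop: for idx, v in enumerate(data, start=1):

After execution: sum_val = 14
14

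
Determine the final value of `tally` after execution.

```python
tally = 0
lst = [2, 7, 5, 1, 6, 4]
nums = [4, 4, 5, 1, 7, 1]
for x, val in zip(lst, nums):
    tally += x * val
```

Let's trace through this code step by step.

Initialize: tally = 0
Initialize: lst = [2, 7, 5, 1, 6, 4]
Initialize: nums = [4, 4, 5, 1, 7, 1]
Entering loop: for x, val in zip(lst, nums):

After execution: tally = 108
108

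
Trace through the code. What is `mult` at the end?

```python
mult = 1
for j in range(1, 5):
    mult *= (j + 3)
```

Let's trace through this code step by step.

Initialize: mult = 1
Entering loop: for j in range(1, 5):

After execution: mult = 840
840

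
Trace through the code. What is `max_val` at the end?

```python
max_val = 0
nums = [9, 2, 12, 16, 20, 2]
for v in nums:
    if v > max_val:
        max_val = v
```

Let's trace through this code step by step.

Initialize: max_val = 0
Initialize: nums = [9, 2, 12, 16, 20, 2]
Entering loop: for v in nums:

After execution: max_val = 20
20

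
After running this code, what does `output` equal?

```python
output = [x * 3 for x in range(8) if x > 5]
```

Let's trace through this code step by step.

Initialize: output = [x * 3 for x in range(8) if x > 5]

After execution: output = [18, 21]
[18, 21]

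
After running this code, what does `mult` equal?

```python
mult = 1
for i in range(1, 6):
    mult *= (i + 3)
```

Let's trace through this code step by step.

Initialize: mult = 1
Entering loop: for i in range(1, 6):

After execution: mult = 6720
6720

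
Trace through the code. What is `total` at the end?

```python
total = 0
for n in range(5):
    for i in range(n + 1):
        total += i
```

Let's trace through this code step by step.

Initialize: total = 0
Entering loop: for n in range(5):

After execution: total = 20
20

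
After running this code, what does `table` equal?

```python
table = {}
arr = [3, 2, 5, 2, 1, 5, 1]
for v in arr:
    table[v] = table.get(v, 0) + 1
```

Let's trace through this code step by step.

Initialize: table = {}
Initialize: arr = [3, 2, 5, 2, 1, 5, 1]
Entering loop: for v in arr:

After execution: table = {3: 1, 2: 2, 5: 2, 1: 2}
{3: 1, 2: 2, 5: 2, 1: 2}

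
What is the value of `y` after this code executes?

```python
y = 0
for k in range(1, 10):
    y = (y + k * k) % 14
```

Let's trace through this code step by step.

Initialize: y = 0
Entering loop: for k in range(1, 10):

After execution: y = 5
5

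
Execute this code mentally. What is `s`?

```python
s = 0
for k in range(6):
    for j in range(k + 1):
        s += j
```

Let's trace through this code step by step.

Initialize: s = 0
Entering loop: for k in range(6):

After execution: s = 35
35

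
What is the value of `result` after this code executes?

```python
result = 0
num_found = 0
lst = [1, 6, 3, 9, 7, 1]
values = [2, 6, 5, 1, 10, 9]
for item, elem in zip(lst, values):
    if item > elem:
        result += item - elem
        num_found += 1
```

Let's trace through this code step by step.

Initialize: result = 0
Initialize: num_found = 0
Initialize: lst = [1, 6, 3, 9, 7, 1]
Initialize: values = [2, 6, 5, 1, 10, 9]
Entering loop: for item, elem in zip(lst, values):

After execution: result = 8
8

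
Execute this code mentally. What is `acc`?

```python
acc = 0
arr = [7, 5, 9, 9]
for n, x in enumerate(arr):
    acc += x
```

Let's trace through this code step by step.

Initialize: acc = 0
Initialize: arr = [7, 5, 9, 9]
Entering loop: for n, x in enumerate(arr):

After execution: acc = 30
30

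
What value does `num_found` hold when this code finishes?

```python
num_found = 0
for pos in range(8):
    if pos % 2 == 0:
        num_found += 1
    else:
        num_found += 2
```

Let's trace through this code step by step.

Initialize: num_found = 0
Entering loop: for pos in range(8):

After execution: num_found = 12
12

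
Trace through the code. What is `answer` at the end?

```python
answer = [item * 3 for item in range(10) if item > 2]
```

Let's trace through this code step by step.

Initialize: answer = [item * 3 for item in range(10) if item > 2]

After execution: answer = [9, 12, 15, 18, 21, 24, 27]
[9, 12, 15, 18, 21, 24, 27]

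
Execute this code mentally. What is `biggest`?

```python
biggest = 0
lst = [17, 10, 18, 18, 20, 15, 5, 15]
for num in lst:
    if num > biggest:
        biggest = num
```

Let's trace through this code step by step.

Initialize: biggest = 0
Initialize: lst = [17, 10, 18, 18, 20, 15, 5, 15]
Entering loop: for num in lst:

After execution: biggest = 20
20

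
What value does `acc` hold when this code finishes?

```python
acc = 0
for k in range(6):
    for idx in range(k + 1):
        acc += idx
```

Let's trace through this code step by step.

Initialize: acc = 0
Entering loop: for k in range(6):

After execution: acc = 35
35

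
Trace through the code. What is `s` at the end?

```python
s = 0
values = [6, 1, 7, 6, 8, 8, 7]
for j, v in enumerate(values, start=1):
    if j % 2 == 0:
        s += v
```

Let's trace through this code step by step.

Initialize: s = 0
Initialize: values = [6, 1, 7, 6, 8, 8, 7]
Entering loop: for j, v in enumerate(values, start=1):

After execution: s = 15
15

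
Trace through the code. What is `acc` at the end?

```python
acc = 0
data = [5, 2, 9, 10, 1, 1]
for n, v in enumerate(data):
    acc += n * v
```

Let's trace through this code step by step.

Initialize: acc = 0
Initialize: data = [5, 2, 9, 10, 1, 1]
Entering loop: for n, v in enumerate(data):

After execution: acc = 59
59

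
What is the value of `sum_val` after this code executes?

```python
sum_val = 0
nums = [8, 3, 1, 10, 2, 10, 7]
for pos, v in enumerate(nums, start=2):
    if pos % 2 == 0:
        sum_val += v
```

Let's trace through this code step by step.

Initialize: sum_val = 0
Initialize: nums = [8, 3, 1, 10, 2, 10, 7]
Entering loop: for pos, v in enumerate(nums, start=2):

After execution: sum_val = 18
18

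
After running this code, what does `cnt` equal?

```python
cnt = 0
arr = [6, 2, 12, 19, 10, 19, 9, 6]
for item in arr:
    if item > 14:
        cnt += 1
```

Let's trace through this code step by step.

Initialize: cnt = 0
Initialize: arr = [6, 2, 12, 19, 10, 19, 9, 6]
Entering loop: for item in arr:

After execution: cnt = 2
2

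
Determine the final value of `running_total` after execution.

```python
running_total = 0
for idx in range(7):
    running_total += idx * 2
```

Let's trace through this code step by step.

Initialize: running_total = 0
Entering loop: for idx in range(7):

After execution: running_total = 42
42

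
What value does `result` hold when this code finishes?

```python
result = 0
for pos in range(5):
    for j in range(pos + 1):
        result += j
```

Let's trace through this code step by step.

Initialize: result = 0
Entering loop: for pos in range(5):

After execution: result = 20
20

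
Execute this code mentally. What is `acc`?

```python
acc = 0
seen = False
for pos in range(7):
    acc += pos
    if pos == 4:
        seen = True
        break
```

Let's trace through this code step by step.

Initialize: acc = 0
Initialize: seen = False
Entering loop: for pos in range(7):

After execution: acc = 10
10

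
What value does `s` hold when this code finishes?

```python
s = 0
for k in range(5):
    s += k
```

Let's trace through this code step by step.

Initialize: s = 0
Entering loop: for k in range(5):

After execution: s = 10
10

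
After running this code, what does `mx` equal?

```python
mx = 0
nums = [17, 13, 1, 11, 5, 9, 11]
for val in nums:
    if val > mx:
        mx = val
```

Let's trace through this code step by step.

Initialize: mx = 0
Initialize: nums = [17, 13, 1, 11, 5, 9, 11]
Entering loop: for val in nums:

After execution: mx = 17
17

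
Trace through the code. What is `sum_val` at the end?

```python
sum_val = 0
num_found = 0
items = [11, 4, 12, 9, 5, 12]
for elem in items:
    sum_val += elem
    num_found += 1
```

Let's trace through this code step by step.

Initialize: sum_val = 0
Initialize: num_found = 0
Initialize: items = [11, 4, 12, 9, 5, 12]
Entering loop: for elem in items:

After execution: sum_val = 53
53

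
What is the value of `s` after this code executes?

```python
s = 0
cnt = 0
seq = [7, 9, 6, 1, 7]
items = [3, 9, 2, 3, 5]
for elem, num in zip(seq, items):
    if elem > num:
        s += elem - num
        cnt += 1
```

Let's trace through this code step by step.

Initialize: s = 0
Initialize: cnt = 0
Initialize: seq = [7, 9, 6, 1, 7]
Initialize: items = [3, 9, 2, 3, 5]
Entering loop: for elem, num in zip(seq, items):

After execution: s = 10
10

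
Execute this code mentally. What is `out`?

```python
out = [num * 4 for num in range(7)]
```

Let's trace through this code step by step.

Initialize: out = [num * 4 for num in range(7)]

After execution: out = [0, 4, 8, 12, 16, 20, 24]
[0, 4, 8, 12, 16, 20, 24]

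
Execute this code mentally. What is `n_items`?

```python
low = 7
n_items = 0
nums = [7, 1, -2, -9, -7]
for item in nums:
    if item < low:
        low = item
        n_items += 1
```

Let's trace through this code step by step.

Initialize: low = 7
Initialize: n_items = 0
Initialize: nums = [7, 1, -2, -9, -7]
Entering loop: for item in nums:

After execution: n_items = 3
3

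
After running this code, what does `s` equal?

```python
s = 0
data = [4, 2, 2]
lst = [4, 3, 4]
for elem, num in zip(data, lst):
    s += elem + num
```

Let's trace through this code step by step.

Initialize: s = 0
Initialize: data = [4, 2, 2]
Initialize: lst = [4, 3, 4]
Entering loop: for elem, num in zip(data, lst):

After execution: s = 19
19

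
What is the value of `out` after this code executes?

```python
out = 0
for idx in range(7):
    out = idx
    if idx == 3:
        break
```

Let's trace through this code step by step.

Initialize: out = 0
Entering loop: for idx in range(7):

After execution: out = 3
3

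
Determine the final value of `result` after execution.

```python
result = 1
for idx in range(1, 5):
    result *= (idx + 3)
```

Let's trace through this code step by step.

Initialize: result = 1
Entering loop: for idx in range(1, 5):

After execution: result = 840
840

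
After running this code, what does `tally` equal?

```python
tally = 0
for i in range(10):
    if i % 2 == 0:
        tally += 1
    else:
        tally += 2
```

Let's trace through this code step by step.

Initialize: tally = 0
Entering loop: for i in range(10):

After execution: tally = 15
15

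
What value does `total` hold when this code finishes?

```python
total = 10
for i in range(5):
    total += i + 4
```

Let's trace through this code step by step.

Initialize: total = 10
Entering loop: for i in range(5):

After execution: total = 40
40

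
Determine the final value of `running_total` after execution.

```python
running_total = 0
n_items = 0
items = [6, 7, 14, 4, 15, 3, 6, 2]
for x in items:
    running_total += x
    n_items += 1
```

Let's trace through this code step by step.

Initialize: running_total = 0
Initialize: n_items = 0
Initialize: items = [6, 7, 14, 4, 15, 3, 6, 2]
Entering loop: for x in items:

After execution: running_total = 57
57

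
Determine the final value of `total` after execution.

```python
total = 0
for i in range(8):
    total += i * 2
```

Let's trace through this code step by step.

Initialize: total = 0
Entering loop: for i in range(8):

After execution: total = 56
56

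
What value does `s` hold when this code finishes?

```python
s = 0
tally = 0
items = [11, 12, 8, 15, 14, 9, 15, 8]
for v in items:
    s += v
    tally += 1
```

Let's trace through this code step by step.

Initialize: s = 0
Initialize: tally = 0
Initialize: items = [11, 12, 8, 15, 14, 9, 15, 8]
Entering loop: for v in items:

After execution: s = 92
92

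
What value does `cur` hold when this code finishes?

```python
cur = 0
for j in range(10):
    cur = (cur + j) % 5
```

Let's trace through this code step by step.

Initialize: cur = 0
Entering loop: for j in range(10):

After execution: cur = 0
0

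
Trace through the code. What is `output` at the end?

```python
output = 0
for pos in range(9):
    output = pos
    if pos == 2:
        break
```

Let's trace through this code step by step.

Initialize: output = 0
Entering loop: for pos in range(9):

After execution: output = 2
2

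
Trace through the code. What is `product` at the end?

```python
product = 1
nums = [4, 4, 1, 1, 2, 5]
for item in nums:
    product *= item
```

Let's trace through this code step by step.

Initialize: product = 1
Initialize: nums = [4, 4, 1, 1, 2, 5]
Entering loop: for item in nums:

After execution: product = 160
160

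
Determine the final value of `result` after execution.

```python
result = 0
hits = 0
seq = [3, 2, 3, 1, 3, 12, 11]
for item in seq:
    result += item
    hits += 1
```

Let's trace through this code step by step.

Initialize: result = 0
Initialize: hits = 0
Initialize: seq = [3, 2, 3, 1, 3, 12, 11]
Entering loop: for item in seq:

After execution: result = 35
35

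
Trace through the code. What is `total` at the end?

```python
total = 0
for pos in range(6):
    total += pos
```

Let's trace through this code step by step.

Initialize: total = 0
Entering loop: for pos in range(6):

After execution: total = 15
15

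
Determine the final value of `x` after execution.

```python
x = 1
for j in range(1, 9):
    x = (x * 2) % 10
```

Let's trace through this code step by step.

Initialize: x = 1
Entering loop: for j in range(1, 9):

After execution: x = 6
6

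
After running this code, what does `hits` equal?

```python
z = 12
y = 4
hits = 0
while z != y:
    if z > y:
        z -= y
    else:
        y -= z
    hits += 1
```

Let's trace through this code step by step.

Initialize: z = 12
Initialize: y = 4
Initialize: hits = 0
Entering loop: while z != y:

After execution: hits = 2
2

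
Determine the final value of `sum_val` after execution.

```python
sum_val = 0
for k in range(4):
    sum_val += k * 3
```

Let's trace through this code step by step.

Initialize: sum_val = 0
Entering loop: for k in range(4):

After execution: sum_val = 18
18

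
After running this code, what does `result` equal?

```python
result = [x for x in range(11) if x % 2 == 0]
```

Let's trace through this code step by step.

Initialize: result = [x for x in range(11) if x % 2 == 0]

After execution: result = [0, 2, 4, 6, 8, 10]
[0, 2, 4, 6, 8, 10]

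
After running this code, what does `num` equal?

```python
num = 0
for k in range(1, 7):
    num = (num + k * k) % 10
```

Let's trace through this code step by step.

Initialize: num = 0
Entering loop: for k in range(1, 7):

After execution: num = 1
1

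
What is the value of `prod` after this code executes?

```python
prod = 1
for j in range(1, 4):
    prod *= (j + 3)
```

Let's trace through this code step by step.

Initialize: prod = 1
Entering loop: for j in range(1, 4):

After execution: prod = 120
120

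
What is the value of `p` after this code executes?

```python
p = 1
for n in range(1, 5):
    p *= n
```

Let's trace through this code step by step.

Initialize: p = 1
Entering loop: for n in range(1, 5):

After execution: p = 24
24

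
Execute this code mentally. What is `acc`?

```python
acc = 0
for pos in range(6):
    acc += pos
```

Let's trace through this code step by step.

Initialize: acc = 0
Entering loop: for pos in range(6):

After execution: acc = 15
15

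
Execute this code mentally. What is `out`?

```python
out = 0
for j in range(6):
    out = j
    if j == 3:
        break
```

Let's trace through this code step by step.

Initialize: out = 0
Entering loop: for j in range(6):

After execution: out = 3
3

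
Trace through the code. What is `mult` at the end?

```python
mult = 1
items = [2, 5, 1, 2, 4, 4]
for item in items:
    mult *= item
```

Let's trace through this code step by step.

Initialize: mult = 1
Initialize: items = [2, 5, 1, 2, 4, 4]
Entering loop: for item in items:

After execution: mult = 320
320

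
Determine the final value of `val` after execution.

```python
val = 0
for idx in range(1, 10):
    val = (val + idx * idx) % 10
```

Let's trace through this code step by step.

Initialize: val = 0
Entering loop: for idx in range(1, 10):

After execution: val = 5
5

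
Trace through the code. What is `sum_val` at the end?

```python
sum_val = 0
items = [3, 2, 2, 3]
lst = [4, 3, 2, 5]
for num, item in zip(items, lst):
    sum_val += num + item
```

Let's trace through this code step by step.

Initialize: sum_val = 0
Initialize: items = [3, 2, 2, 3]
Initialize: lst = [4, 3, 2, 5]
Entering loop: for num, item in zip(items, lst):

After execution: sum_val = 24
24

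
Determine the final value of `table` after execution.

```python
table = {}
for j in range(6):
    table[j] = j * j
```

Let's trace through this code step by step.

Initialize: table = {}
Entering loop: for j in range(6):

After execution: table = {0: 0, 1: 1, 2: 4, 3: 9, 4: 16, 5: 25}
{0: 0, 1: 1, 2: 4, 3: 9, 4: 16, 5: 25}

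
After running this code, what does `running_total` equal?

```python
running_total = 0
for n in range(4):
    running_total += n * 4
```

Let's trace through this code step by step.

Initialize: running_total = 0
Entering loop: for n in range(4):

After execution: running_total = 24
24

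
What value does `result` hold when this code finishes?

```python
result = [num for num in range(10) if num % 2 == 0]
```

Let's trace through this code step by step.

Initialize: result = [num for num in range(10) if num % 2 == 0]

After execution: result = [0, 2, 4, 6, 8]
[0, 2, 4, 6, 8]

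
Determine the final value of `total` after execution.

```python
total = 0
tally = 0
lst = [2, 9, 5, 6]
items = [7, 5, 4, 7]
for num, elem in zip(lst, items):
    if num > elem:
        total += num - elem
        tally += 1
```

Let's trace through this code step by step.

Initialize: total = 0
Initialize: tally = 0
Initialize: lst = [2, 9, 5, 6]
Initialize: items = [7, 5, 4, 7]
Entering loop: for num, elem in zip(lst, items):

After execution: total = 5
5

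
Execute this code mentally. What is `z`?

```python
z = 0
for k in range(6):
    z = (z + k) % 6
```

Let's trace through this code step by step.

Initialize: z = 0
Entering loop: for k in range(6):

After execution: z = 3
3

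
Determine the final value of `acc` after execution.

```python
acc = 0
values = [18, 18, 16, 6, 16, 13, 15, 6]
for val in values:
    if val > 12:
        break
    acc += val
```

Let's trace through this code step by step.

Initialize: acc = 0
Initialize: values = [18, 18, 16, 6, 16, 13, 15, 6]
Entering loop: for val in values:

After execution: acc = 0
0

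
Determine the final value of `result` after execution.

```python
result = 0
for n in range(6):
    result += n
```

Let's trace through this code step by step.

Initialize: result = 0
Entering loop: for n in range(6):

After execution: result = 15
15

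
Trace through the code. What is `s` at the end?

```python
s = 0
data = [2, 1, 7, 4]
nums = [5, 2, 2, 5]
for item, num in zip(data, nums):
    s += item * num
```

Let's trace through this code step by step.

Initialize: s = 0
Initialize: data = [2, 1, 7, 4]
Initialize: nums = [5, 2, 2, 5]
Entering loop: for item, num in zip(data, nums):

After execution: s = 46
46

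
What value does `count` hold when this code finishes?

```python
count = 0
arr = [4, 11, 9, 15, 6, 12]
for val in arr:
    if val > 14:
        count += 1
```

Let's trace through this code step by step.

Initialize: count = 0
Initialize: arr = [4, 11, 9, 15, 6, 12]
Entering loop: for val in arr:

After execution: count = 1
1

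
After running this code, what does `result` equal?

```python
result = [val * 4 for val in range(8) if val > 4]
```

Let's trace through this code step by step.

Initialize: result = [val * 4 for val in range(8) if val > 4]

After execution: result = [20, 24, 28]
[20, 24, 28]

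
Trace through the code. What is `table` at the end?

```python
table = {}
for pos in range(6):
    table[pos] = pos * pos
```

Let's trace through this code step by step.

Initialize: table = {}
Entering loop: for pos in range(6):

After execution: table = {0: 0, 1: 1, 2: 4, 3: 9, 4: 16, 5: 25}
{0: 0, 1: 1, 2: 4, 3: 9, 4: 16, 5: 25}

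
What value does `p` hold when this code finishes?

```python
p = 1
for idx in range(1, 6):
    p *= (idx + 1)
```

Let's trace through this code step by step.

Initialize: p = 1
Entering loop: for idx in range(1, 6):

After execution: p = 720
720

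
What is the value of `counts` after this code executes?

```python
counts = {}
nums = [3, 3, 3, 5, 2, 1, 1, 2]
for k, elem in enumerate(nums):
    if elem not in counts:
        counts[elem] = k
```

Let's trace through this code step by step.

Initialize: counts = {}
Initialize: nums = [3, 3, 3, 5, 2, 1, 1, 2]
Entering loop: for k, elem in enumerate(nums):

After execution: counts = {3: 0, 5: 3, 2: 4, 1: 5}
{3: 0, 5: 3, 2: 4, 1: 5}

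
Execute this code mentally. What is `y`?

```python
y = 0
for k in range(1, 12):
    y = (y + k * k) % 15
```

Let's trace through this code step by step.

Initialize: y = 0
Entering loop: for k in range(1, 12):

After execution: y = 11
11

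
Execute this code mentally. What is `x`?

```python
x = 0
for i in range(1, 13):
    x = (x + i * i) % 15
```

Let's trace through this code step by step.

Initialize: x = 0
Entering loop: for i in range(1, 13):

After execution: x = 5
5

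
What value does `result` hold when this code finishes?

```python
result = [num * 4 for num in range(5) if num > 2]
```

Let's trace through this code step by step.

Initialize: result = [num * 4 for num in range(5) if num > 2]

After execution: result = [12, 16]
[12, 16]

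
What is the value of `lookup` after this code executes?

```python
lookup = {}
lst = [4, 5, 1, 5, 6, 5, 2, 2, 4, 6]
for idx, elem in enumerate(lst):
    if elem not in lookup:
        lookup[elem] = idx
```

Let's trace through this code step by step.

Initialize: lookup = {}
Initialize: lst = [4, 5, 1, 5, 6, 5, 2, 2, 4, 6]
Entering loop: for idx, elem in enumerate(lst):

After execution: lookup = {4: 0, 5: 1, 1: 2, 6: 4, 2: 6}
{4: 0, 5: 1, 1: 2, 6: 4, 2: 6}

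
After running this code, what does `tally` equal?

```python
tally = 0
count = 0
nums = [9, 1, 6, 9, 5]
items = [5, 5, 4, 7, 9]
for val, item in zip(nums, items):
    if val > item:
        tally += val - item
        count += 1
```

Let's trace through this code step by step.

Initialize: tally = 0
Initialize: count = 0
Initialize: nums = [9, 1, 6, 9, 5]
Initialize: items = [5, 5, 4, 7, 9]
Entering loop: for val, item in zip(nums, items):

After execution: tally = 8
8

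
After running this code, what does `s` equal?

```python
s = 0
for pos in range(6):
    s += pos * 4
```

Let's trace through this code step by step.

Initialize: s = 0
Entering loop: for pos in range(6):

After execution: s = 60
60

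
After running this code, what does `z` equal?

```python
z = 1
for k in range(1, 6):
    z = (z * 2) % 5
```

Let's trace through this code step by step.

Initialize: z = 1
Entering loop: for k in range(1, 6):

After execution: z = 2
2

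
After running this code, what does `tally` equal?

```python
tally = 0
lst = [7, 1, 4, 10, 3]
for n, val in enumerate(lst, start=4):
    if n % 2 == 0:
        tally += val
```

Let's trace through this code step by step.

Initialize: tally = 0
Initialize: lst = [7, 1, 4, 10, 3]
Entering loop: for n, val in enumerate(lst, start=4):

After execution: tally = 14
14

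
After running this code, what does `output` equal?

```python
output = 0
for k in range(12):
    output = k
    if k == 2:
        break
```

Let's trace through this code step by step.

Initialize: output = 0
Entering loop: for k in range(12):

After execution: output = 2
2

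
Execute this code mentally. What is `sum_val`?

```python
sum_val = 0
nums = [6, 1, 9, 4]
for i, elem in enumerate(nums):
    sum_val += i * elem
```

Let's trace through this code step by step.

Initialize: sum_val = 0
Initialize: nums = [6, 1, 9, 4]
Entering loop: for i, elem in enumerate(nums):

After execution: sum_val = 31
31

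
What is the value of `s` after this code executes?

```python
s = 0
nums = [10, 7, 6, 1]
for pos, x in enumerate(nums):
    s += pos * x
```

Let's trace through this code step by step.

Initialize: s = 0
Initialize: nums = [10, 7, 6, 1]
Entering loop: for pos, x in enumerate(nums):

After execution: s = 22
22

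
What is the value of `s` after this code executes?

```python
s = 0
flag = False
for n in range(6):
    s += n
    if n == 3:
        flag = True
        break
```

Let's trace through this code step by step.

Initialize: s = 0
Initialize: flag = False
Entering loop: for n in range(6):

After execution: s = 6
6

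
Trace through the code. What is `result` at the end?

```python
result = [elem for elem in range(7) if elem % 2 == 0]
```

Let's trace through this code step by step.

Initialize: result = [elem for elem in range(7) if elem % 2 == 0]

After execution: result = [0, 2, 4, 6]
[0, 2, 4, 6]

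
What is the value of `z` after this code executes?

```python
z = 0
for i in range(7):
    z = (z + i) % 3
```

Let's trace through this code step by step.

Initialize: z = 0
Entering loop: for i in range(7):

After execution: z = 0
0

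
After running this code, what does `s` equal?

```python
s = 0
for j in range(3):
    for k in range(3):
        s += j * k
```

Let's trace through this code step by step.

Initialize: s = 0
Entering loop: for j in range(3):

After execution: s = 9
9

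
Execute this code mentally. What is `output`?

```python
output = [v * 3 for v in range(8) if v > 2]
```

Let's trace through this code step by step.

Initialize: output = [v * 3 for v in range(8) if v > 2]

After execution: output = [9, 12, 15, 18, 21]
[9, 12, 15, 18, 21]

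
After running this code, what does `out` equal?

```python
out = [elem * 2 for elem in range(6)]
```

Let's trace through this code step by step.

Initialize: out = [elem * 2 for elem in range(6)]

After execution: out = [0, 2, 4, 6, 8, 10]
[0, 2, 4, 6, 8, 10]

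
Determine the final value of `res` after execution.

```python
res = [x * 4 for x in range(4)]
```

Let's trace through this code step by step.

Initialize: res = [x * 4 for x in range(4)]

After execution: res = [0, 4, 8, 12]
[0, 4, 8, 12]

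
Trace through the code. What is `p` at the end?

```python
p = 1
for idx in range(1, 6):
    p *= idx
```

Let's trace through this code step by step.

Initialize: p = 1
Entering loop: for idx in range(1, 6):

After execution: p = 120
120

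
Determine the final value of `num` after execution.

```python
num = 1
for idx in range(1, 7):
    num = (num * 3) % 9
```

Let's trace through this code step by step.

Initialize: num = 1
Entering loop: for idx in range(1, 7):

After execution: num = 0
0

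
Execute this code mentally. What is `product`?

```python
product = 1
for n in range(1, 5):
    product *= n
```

Let's trace through this code step by step.

Initialize: product = 1
Entering loop: for n in range(1, 5):

After execution: product = 24
24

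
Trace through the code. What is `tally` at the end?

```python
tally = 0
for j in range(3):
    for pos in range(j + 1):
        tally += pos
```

Let's trace through this code step by step.

Initialize: tally = 0
Entering loop: for j in range(3):

After execution: tally = 4
4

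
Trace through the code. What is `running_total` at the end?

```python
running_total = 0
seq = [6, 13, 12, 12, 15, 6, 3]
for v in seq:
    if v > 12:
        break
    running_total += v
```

Let's trace through this code step by step.

Initialize: running_total = 0
Initialize: seq = [6, 13, 12, 12, 15, 6, 3]
Entering loop: for v in seq:

After execution: running_total = 6
6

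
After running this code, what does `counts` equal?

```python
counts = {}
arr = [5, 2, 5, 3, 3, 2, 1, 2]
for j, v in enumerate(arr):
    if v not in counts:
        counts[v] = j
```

Let's trace through this code step by step.

Initialize: counts = {}
Initialize: arr = [5, 2, 5, 3, 3, 2, 1, 2]
Entering loop: for j, v in enumerate(arr):

After execution: counts = {5: 0, 2: 1, 3: 3, 1: 6}
{5: 0, 2: 1, 3: 3, 1: 6}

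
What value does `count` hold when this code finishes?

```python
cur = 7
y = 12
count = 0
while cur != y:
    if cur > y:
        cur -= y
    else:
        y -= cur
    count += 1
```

Let's trace through this code step by step.

Initialize: cur = 7
Initialize: y = 12
Initialize: count = 0
Entering loop: while cur != y:

After execution: count = 5
5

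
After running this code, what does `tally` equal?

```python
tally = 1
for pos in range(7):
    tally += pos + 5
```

Let's trace through this code step by step.

Initialize: tally = 1
Entering loop: for pos in range(7):

After execution: tally = 57
57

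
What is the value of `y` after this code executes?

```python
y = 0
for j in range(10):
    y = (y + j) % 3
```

Let's trace through this code step by step.

Initialize: y = 0
Entering loop: for j in range(10):

After execution: y = 0
0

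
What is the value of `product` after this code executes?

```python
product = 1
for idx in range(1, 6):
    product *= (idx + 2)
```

Let's trace through this code step by step.

Initialize: product = 1
Entering loop: for idx in range(1, 6):

After execution: product = 2520
2520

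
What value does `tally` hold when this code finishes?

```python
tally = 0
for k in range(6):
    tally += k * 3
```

Let's trace through this code step by step.

Initialize: tally = 0
Entering loop: for k in range(6):

After execution: tally = 45
45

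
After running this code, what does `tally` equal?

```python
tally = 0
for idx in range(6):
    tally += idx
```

Let's trace through this code step by step.

Initialize: tally = 0
Entering loop: for idx in range(6):

After execution: tally = 15
15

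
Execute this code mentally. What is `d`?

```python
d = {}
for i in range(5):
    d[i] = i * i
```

Let's trace through this code step by step.

Initialize: d = {}
Entering loop: for i in range(5):

After execution: d = {0: 0, 1: 1, 2: 4, 3: 9, 4: 16}
{0: 0, 1: 1, 2: 4, 3: 9, 4: 16}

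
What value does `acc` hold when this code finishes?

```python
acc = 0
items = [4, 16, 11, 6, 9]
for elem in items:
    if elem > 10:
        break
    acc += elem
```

Let's trace through this code step by step.

Initialize: acc = 0
Initialize: items = [4, 16, 11, 6, 9]
Entering loop: for elem in items:

After execution: acc = 4
4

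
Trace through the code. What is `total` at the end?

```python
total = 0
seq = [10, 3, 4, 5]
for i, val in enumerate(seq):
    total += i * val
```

Let's trace through this code step by step.

Initialize: total = 0
Initialize: seq = [10, 3, 4, 5]
Entering loop: for i, val in enumerate(seq):

After execution: total = 26
26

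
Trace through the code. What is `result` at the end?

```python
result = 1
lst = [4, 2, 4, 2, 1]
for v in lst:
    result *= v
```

Let's trace through this code step by step.

Initialize: result = 1
Initialize: lst = [4, 2, 4, 2, 1]
Entering loop: for v in lst:

After execution: result = 64
64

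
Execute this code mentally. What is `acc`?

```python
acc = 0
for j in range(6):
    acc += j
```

Let's trace through this code step by step.

Initialize: acc = 0
Entering loop: for j in range(6):

After execution: acc = 15
15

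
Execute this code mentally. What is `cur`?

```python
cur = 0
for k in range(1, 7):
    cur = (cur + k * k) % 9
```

Let's trace through this code step by step.

Initialize: cur = 0
Entering loop: for k in range(1, 7):

After execution: cur = 1
1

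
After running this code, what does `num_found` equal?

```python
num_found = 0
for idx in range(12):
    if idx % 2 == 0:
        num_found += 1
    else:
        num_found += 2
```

Let's trace through this code step by step.

Initialize: num_found = 0
Entering loop: for idx in range(12):

After execution: num_found = 18
18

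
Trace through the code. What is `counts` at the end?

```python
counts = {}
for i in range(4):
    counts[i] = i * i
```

Let's trace through this code step by step.

Initialize: counts = {}
Entering loop: for i in range(4):

After execution: counts = {0: 0, 1: 1, 2: 4, 3: 9}
{0: 0, 1: 1, 2: 4, 3: 9}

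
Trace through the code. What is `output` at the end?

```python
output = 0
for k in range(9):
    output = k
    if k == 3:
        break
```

Let's trace through this code step by step.

Initialize: output = 0
Entering loop: for k in range(9):

After execution: output = 3
3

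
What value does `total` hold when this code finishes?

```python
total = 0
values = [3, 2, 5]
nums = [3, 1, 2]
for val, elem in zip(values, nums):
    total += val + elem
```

Let's trace through this code step by step.

Initialize: total = 0
Initialize: values = [3, 2, 5]
Initialize: nums = [3, 1, 2]
Entering loop: for val, elem in zip(values, nums):

After execution: total = 16
16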